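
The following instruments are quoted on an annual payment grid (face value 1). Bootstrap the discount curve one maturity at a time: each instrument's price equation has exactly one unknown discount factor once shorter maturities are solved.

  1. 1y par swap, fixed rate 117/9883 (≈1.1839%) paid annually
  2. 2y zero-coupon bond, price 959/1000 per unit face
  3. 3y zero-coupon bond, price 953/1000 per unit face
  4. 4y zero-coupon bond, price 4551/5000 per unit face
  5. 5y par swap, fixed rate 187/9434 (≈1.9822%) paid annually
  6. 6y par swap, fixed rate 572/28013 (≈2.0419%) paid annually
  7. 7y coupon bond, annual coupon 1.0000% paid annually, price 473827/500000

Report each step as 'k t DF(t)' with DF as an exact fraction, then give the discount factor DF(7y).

1 1 9883/10000
2 2 959/1000
3 3 953/1000
4 4 4551/5000
5 5 1813/2000
6 6 1107/1250
7 7 2207/2500
DF(7y) = 2207/2500 ≈ 0.882800

step 1 [1y] swap r/1=117/9883: DF=(1 − 117/9883·(0))/(1+117/9883) = 9883/10000 ≈ 0.988300
step 2 [2y] zero: DF = P = 959/1000 ≈ 0.959000
step 3 [3y] zero: DF = P = 953/1000 ≈ 0.953000
step 4 [4y] zero: DF = P = 4551/5000 ≈ 0.910200
step 5 [5y] swap r/1=187/9434: DF=(1 − 187/9434·(0.988300+0.959000+0.953000+0.910200))/(1+187/9434) = 1813/2000 ≈ 0.906500
step 6 [6y] swap r/1=572/28013: DF=(1 − 572/28013·(0.988300+0.959000+0.953000+0.910200+0.906500))/(1+572/28013) = 1107/1250 ≈ 0.885600
step 7 [7y] bond c/1=1/100: DF=(473827/500000 − 1/100·(0.988300+0.959000+0.953000+0.910200+0.906500+0.885600))/(1+1/100) = 2207/2500 ≈ 0.882800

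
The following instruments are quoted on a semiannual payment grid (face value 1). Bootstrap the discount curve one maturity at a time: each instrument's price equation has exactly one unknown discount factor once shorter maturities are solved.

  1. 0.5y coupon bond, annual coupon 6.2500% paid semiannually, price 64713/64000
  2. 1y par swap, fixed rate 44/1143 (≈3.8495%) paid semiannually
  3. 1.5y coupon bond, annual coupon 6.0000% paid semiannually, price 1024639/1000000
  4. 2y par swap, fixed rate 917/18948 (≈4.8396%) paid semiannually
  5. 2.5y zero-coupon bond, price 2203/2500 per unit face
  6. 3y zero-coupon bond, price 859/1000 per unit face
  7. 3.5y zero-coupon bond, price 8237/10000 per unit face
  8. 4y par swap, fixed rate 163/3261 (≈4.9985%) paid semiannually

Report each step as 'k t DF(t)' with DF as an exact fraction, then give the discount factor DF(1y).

step 1 [0.5y] bond c/2=1/32: DF=(64713/64000 − 1/32·(0))/(1+1/32) = 1961/2000 ≈ 0.980500
step 2 [1y] swap r/2=22/1143: DF=(1 − 22/1143·(0.980500))/(1+22/1143) = 4813/5000 ≈ 0.962600
step 3 [1.5y] bond c/2=3/100: DF=(1024639/1000000 − 3/100·(0.980500+0.962600))/(1+3/100) = 4691/5000 ≈ 0.938200
step 4 [2y] swap r/2=917/37896: DF=(1 − 917/37896·(0.980500+0.962600+0.938200))/(1+917/37896) = 9083/10000 ≈ 0.908300
step 5 [2.5y] zero: DF = P = 2203/2500 ≈ 0.881200
step 6 [3y] zero: DF = P = 859/1000 ≈ 0.859000
step 7 [3.5y] zero: DF = P = 8237/10000 ≈ 0.823700
step 8 [4y] swap r/2=163/6522: DF=(1 − 163/6522·(0.980500+0.962600+0.938200+0.908300+0.881200+0.859000+0.823700))/(1+163/6522) = 8207/10000 ≈ 0.820700

1 1/2 1961/2000
2 1 4813/5000
3 3/2 4691/5000
4 2 9083/10000
5 5/2 2203/2500
6 3 859/1000
7 7/2 8237/10000
8 4 8207/10000
DF(1y) = 4813/5000 ≈ 0.962600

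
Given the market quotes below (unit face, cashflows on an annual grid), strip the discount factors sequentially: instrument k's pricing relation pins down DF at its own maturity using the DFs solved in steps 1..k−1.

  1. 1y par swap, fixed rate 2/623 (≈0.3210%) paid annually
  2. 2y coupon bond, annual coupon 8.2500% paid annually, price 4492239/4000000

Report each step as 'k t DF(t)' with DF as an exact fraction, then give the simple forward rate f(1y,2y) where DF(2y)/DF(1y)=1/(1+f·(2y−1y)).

1 1 623/625
2 2 1923/2000
f(1y,2y) = ((623/625)/(1923/2000) − 1)/(1) = 353/9615 ≈ 3.6713%

step 1 [1y] swap r/1=2/623: DF=(1 − 2/623·(0))/(1+2/623) = 623/625 ≈ 0.996800
step 2 [2y] bond c/1=33/400: DF=(4492239/4000000 − 33/400·(0.996800))/(1+33/400) = 1923/2000 ≈ 0.961500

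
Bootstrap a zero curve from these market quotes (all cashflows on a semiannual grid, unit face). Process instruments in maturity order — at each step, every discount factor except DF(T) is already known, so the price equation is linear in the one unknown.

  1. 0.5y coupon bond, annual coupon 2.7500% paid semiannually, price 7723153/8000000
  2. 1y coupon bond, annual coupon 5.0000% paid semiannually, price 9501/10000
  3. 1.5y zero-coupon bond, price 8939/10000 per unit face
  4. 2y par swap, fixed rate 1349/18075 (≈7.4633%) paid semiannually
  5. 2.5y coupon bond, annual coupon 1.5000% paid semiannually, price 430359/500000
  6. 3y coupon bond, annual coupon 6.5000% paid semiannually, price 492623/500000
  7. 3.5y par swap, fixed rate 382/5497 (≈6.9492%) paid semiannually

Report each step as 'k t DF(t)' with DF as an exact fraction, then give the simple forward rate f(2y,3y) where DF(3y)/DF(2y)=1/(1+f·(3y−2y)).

1 1/2 9523/10000
2 1 9037/10000
3 3/2 8939/10000
4 2 8651/10000
5 5/2 4137/5000
6 3 509/625
7 7/2 7899/10000
f(2y,3y) = ((8651/10000)/(509/625) − 1)/(1) = 507/8144 ≈ 6.2254%

step 1 [0.5y] bond c/2=11/800: DF=(7723153/8000000 − 11/800·(0))/(1+11/800) = 9523/10000 ≈ 0.952300
step 2 [1y] bond c/2=1/40: DF=(9501/10000 − 1/40·(0.952300))/(1+1/40) = 9037/10000 ≈ 0.903700
step 3 [1.5y] zero: DF = P = 8939/10000 ≈ 0.893900
step 4 [2y] swap r/2=1349/36150: DF=(1 − 1349/36150·(0.952300+0.903700+0.893900))/(1+1349/36150) = 8651/10000 ≈ 0.865100
step 5 [2.5y] bond c/2=3/400: DF=(430359/500000 − 3/400·(0.952300+0.903700+0.893900+0.865100))/(1+3/400) = 4137/5000 ≈ 0.827400
step 6 [3y] bond c/2=13/400: DF=(492623/500000 − 13/400·(0.952300+0.903700+0.893900+0.865100+0.827400))/(1+13/400) = 509/625 ≈ 0.814400
step 7 [3.5y] swap r/2=191/5497: DF=(1 − 191/5497·(0.952300+0.903700+0.893900+0.865100+0.827400+0.814400))/(1+191/5497) = 7899/10000 ≈ 0.789900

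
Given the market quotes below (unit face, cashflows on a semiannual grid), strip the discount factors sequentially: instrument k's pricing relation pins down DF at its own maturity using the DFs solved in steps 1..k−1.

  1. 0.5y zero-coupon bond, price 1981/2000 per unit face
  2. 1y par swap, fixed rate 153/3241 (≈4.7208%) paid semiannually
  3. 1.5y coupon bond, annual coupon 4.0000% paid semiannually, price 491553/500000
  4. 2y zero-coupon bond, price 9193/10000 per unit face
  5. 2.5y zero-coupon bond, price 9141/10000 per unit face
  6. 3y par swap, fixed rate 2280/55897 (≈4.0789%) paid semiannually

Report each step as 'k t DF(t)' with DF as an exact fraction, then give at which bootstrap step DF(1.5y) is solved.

1 1/2 1981/2000
2 1 9541/10000
3 3/2 9257/10000
4 2 9193/10000
5 5/2 9141/10000
6 3 443/500
DF(1.5y) is solved at step 3

step 1 [0.5y] zero: DF = P = 1981/2000 ≈ 0.990500
step 2 [1y] swap r/2=153/6482: DF=(1 − 153/6482·(0.990500))/(1+153/6482) = 9541/10000 ≈ 0.954100
step 3 [1.5y] bond c/2=1/50: DF=(491553/500000 − 1/50·(0.990500+0.954100))/(1+1/50) = 9257/10000 ≈ 0.925700
step 4 [2y] zero: DF = P = 9193/10000 ≈ 0.919300
step 5 [2.5y] zero: DF = P = 9141/10000 ≈ 0.914100
step 6 [3y] swap r/2=1140/55897: DF=(1 − 1140/55897·(0.990500+0.954100+0.925700+0.919300+0.914100))/(1+1140/55897) = 443/500 ≈ 0.886000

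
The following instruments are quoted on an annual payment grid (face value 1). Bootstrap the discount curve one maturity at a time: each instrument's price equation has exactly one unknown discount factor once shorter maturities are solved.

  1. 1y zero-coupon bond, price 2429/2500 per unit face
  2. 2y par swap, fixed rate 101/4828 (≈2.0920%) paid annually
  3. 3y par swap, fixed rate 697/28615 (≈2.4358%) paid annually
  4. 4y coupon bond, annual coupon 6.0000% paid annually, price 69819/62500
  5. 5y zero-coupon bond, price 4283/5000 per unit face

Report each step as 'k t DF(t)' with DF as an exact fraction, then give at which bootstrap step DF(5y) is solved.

step 1 [1y] zero: DF = P = 2429/2500 ≈ 0.971600
step 2 [2y] swap r/1=101/4828: DF=(1 − 101/4828·(0.971600))/(1+101/4828) = 2399/2500 ≈ 0.959600
step 3 [3y] swap r/1=697/28615: DF=(1 − 697/28615·(0.971600+0.959600))/(1+697/28615) = 9303/10000 ≈ 0.930300
step 4 [4y] bond c/1=3/50: DF=(69819/62500 − 3/50·(0.971600+0.959600+0.930300))/(1+3/50) = 8919/10000 ≈ 0.891900
step 5 [5y] zero: DF = P = 4283/5000 ≈ 0.856600

1 1 2429/2500
2 2 2399/2500
3 3 9303/10000
4 4 8919/10000
5 5 4283/5000
DF(5y) is solved at step 5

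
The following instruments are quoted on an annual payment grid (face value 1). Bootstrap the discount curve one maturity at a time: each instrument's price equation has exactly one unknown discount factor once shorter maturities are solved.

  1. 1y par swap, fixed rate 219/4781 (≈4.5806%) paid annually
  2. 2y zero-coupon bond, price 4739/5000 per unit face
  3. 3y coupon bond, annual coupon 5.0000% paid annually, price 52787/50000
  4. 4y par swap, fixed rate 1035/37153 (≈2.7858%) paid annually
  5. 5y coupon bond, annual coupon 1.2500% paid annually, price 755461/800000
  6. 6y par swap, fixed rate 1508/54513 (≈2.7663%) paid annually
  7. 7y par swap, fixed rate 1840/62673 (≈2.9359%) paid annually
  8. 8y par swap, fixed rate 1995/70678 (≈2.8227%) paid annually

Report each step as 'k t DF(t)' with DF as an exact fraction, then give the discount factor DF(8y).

1 1 4781/5000
2 2 4739/5000
3 3 2287/2500
4 4 1793/2000
5 5 2217/2500
6 6 2123/2500
7 7 102/125
8 8 1601/2000
DF(8y) = 1601/2000 ≈ 0.800500

step 1 [1y] swap r/1=219/4781: DF=(1 − 219/4781·(0))/(1+219/4781) = 4781/5000 ≈ 0.956200
step 2 [2y] zero: DF = P = 4739/5000 ≈ 0.947800
step 3 [3y] bond c/1=1/20: DF=(52787/50000 − 1/20·(0.956200+0.947800))/(1+1/20) = 2287/2500 ≈ 0.914800
step 4 [4y] swap r/1=1035/37153: DF=(1 − 1035/37153·(0.956200+0.947800+0.914800))/(1+1035/37153) = 1793/2000 ≈ 0.896500
step 5 [5y] bond c/1=1/80: DF=(755461/800000 − 1/80·(0.956200+0.947800+0.914800+0.896500))/(1+1/80) = 2217/2500 ≈ 0.886800
step 6 [6y] swap r/1=1508/54513: DF=(1 − 1508/54513·(0.956200+0.947800+0.914800+0.896500+0.886800))/(1+1508/54513) = 2123/2500 ≈ 0.849200
step 7 [7y] swap r/1=1840/62673: DF=(1 − 1840/62673·(0.956200+0.947800+0.914800+0.896500+0.886800+0.849200))/(1+1840/62673) = 102/125 ≈ 0.816000
step 8 [8y] swap r/1=1995/70678: DF=(1 − 1995/70678·(0.956200+0.947800+0.914800+0.896500+0.886800+0.849200+0.816000))/(1+1995/70678) = 1601/2000 ≈ 0.800500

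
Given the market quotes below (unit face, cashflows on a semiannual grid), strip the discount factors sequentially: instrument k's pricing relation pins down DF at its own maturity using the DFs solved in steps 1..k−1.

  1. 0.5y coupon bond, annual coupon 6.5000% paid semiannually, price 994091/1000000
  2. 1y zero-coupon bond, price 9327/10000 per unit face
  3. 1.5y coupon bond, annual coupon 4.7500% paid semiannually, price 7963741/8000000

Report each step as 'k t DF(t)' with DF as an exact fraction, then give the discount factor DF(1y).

1 1/2 2407/2500
2 1 9327/10000
3 3/2 2321/2500
DF(1y) = 9327/10000 ≈ 0.932700

step 1 [0.5y] bond c/2=13/400: DF=(994091/1000000 − 13/400·(0))/(1+13/400) = 2407/2500 ≈ 0.962800
step 2 [1y] zero: DF = P = 9327/10000 ≈ 0.932700
step 3 [1.5y] bond c/2=19/800: DF=(7963741/8000000 − 19/800·(0.962800+0.932700))/(1+19/800) = 2321/2500 ≈ 0.928400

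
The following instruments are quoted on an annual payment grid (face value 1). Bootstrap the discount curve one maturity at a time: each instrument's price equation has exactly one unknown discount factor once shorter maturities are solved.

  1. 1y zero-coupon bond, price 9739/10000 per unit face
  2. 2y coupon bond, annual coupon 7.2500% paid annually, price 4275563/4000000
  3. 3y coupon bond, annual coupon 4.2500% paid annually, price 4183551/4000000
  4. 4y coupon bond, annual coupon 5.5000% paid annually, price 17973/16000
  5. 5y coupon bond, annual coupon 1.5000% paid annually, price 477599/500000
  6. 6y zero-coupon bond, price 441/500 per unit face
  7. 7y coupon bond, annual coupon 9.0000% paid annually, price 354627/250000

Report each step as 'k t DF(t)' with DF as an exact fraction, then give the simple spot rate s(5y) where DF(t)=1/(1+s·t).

1 1 9739/10000
2 2 2327/2500
3 3 1157/1250
4 4 2293/2500
5 5 8857/10000
6 6 441/500
7 7 423/500
s(5y) = (1/(8857/10000) − 1)/(5) = 1143/44285 ≈ 2.5810%

step 1 [1y] zero: DF = P = 9739/10000 ≈ 0.973900
step 2 [2y] bond c/1=29/400: DF=(4275563/4000000 − 29/400·(0.973900))/(1+29/400) = 2327/2500 ≈ 0.930800
step 3 [3y] bond c/1=17/400: DF=(4183551/4000000 − 17/400·(0.973900+0.930800))/(1+17/400) = 1157/1250 ≈ 0.925600
step 4 [4y] bond c/1=11/200: DF=(17973/16000 − 11/200·(0.973900+0.930800+0.925600))/(1+11/200) = 2293/2500 ≈ 0.917200
step 5 [5y] bond c/1=3/200: DF=(477599/500000 − 3/200·(0.973900+0.930800+0.925600+0.917200))/(1+3/200) = 8857/10000 ≈ 0.885700
step 6 [6y] zero: DF = P = 441/500 ≈ 0.882000
step 7 [7y] bond c/1=9/100: DF=(354627/250000 − 9/100·(0.973900+0.930800+0.925600+0.917200+0.885700+0.882000))/(1+9/100) = 423/500 ≈ 0.846000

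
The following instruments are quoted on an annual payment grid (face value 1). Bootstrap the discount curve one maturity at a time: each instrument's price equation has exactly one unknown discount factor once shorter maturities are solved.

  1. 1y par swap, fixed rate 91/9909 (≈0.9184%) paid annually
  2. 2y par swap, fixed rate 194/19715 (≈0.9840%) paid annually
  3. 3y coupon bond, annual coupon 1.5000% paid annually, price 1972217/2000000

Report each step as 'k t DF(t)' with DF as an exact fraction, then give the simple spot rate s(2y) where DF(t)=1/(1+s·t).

step 1 [1y] swap r/1=91/9909: DF=(1 − 91/9909·(0))/(1+91/9909) = 9909/10000 ≈ 0.990900
step 2 [2y] swap r/1=194/19715: DF=(1 − 194/19715·(0.990900))/(1+194/19715) = 4903/5000 ≈ 0.980600
step 3 [3y] bond c/1=3/200: DF=(1972217/2000000 − 3/200·(0.990900+0.980600))/(1+3/200) = 589/625 ≈ 0.942400

1 1 9909/10000
2 2 4903/5000
3 3 589/625
s(2y) = (1/(4903/5000) − 1)/(2) = 97/9806 ≈ 0.9892%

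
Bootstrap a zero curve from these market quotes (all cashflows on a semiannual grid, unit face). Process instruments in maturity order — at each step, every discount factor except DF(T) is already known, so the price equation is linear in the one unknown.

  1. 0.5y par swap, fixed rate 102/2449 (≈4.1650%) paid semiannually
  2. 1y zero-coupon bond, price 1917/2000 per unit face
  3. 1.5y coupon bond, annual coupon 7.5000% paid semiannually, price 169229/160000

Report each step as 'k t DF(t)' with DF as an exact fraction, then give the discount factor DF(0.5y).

1 1/2 2449/2500
2 1 1917/2000
3 3/2 4747/5000
DF(0.5y) = 2449/2500 ≈ 0.979600

step 1 [0.5y] swap r/2=51/2449: DF=(1 − 51/2449·(0))/(1+51/2449) = 2449/2500 ≈ 0.979600
step 2 [1y] zero: DF = P = 1917/2000 ≈ 0.958500
step 3 [1.5y] bond c/2=3/80: DF=(169229/160000 − 3/80·(0.979600+0.958500))/(1+3/80) = 4747/5000 ≈ 0.949400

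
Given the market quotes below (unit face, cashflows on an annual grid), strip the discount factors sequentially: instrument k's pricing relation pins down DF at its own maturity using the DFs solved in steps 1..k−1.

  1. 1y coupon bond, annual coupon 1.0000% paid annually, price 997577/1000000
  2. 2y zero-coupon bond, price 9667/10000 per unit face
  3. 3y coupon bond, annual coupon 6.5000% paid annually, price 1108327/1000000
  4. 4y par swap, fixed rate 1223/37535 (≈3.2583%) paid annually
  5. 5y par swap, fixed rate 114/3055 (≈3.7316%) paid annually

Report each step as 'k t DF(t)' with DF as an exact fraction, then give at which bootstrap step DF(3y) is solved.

step 1 [1y] bond c/1=1/100: DF=(997577/1000000 − 1/100·(0))/(1+1/100) = 9877/10000 ≈ 0.987700
step 2 [2y] zero: DF = P = 9667/10000 ≈ 0.966700
step 3 [3y] bond c/1=13/200: DF=(1108327/1000000 − 13/200·(0.987700+0.966700))/(1+13/200) = 4607/5000 ≈ 0.921400
step 4 [4y] swap r/1=1223/37535: DF=(1 − 1223/37535·(0.987700+0.966700+0.921400))/(1+1223/37535) = 8777/10000 ≈ 0.877700
step 5 [5y] swap r/1=114/3055: DF=(1 − 114/3055·(0.987700+0.966700+0.921400+0.877700))/(1+114/3055) = 829/1000 ≈ 0.829000

1 1 9877/10000
2 2 9667/10000
3 3 4607/5000
4 4 8777/10000
5 5 829/1000
DF(3y) is solved at step 3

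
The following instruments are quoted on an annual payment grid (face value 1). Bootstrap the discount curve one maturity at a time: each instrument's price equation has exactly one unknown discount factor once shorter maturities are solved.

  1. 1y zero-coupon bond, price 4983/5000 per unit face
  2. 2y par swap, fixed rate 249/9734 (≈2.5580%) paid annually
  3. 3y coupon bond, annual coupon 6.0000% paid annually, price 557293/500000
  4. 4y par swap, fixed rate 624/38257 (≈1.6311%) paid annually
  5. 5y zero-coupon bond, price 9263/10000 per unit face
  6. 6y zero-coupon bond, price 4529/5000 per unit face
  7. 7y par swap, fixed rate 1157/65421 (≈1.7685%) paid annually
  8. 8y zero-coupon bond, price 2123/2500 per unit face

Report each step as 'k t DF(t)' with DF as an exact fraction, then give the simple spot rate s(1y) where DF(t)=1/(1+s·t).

step 1 [1y] zero: DF = P = 4983/5000 ≈ 0.996600
step 2 [2y] swap r/1=249/9734: DF=(1 − 249/9734·(0.996600))/(1+249/9734) = 4751/5000 ≈ 0.950200
step 3 [3y] bond c/1=3/50: DF=(557293/500000 − 3/50·(0.996600+0.950200))/(1+3/50) = 9413/10000 ≈ 0.941300
step 4 [4y] swap r/1=624/38257: DF=(1 − 624/38257·(0.996600+0.950200+0.941300))/(1+624/38257) = 586/625 ≈ 0.937600
step 5 [5y] zero: DF = P = 9263/10000 ≈ 0.926300
step 6 [6y] zero: DF = P = 4529/5000 ≈ 0.905800
step 7 [7y] swap r/1=1157/65421: DF=(1 − 1157/65421·(0.996600+0.950200+0.941300+0.937600+0.926300+0.905800))/(1+1157/65421) = 8843/10000 ≈ 0.884300
step 8 [8y] zero: DF = P = 2123/2500 ≈ 0.849200

1 1 4983/5000
2 2 4751/5000
3 3 9413/10000
4 4 586/625
5 5 9263/10000
6 6 4529/5000
7 7 8843/10000
8 8 2123/2500
s(1y) = (1/(4983/5000) − 1)/(1) = 17/4983 ≈ 0.3412%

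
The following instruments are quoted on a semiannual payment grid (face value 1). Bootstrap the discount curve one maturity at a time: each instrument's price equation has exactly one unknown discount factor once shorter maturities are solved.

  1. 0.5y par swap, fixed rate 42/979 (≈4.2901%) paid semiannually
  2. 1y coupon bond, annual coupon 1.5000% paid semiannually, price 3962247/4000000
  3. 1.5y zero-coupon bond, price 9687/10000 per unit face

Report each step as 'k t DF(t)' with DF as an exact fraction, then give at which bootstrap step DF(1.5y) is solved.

step 1 [0.5y] swap r/2=21/979: DF=(1 − 21/979·(0))/(1+21/979) = 979/1000 ≈ 0.979000
step 2 [1y] bond c/2=3/400: DF=(3962247/4000000 − 3/400·(0.979000))/(1+3/400) = 9759/10000 ≈ 0.975900
step 3 [1.5y] zero: DF = P = 9687/10000 ≈ 0.968700

1 1/2 979/1000
2 1 9759/10000
3 3/2 9687/10000
DF(1.5y) is solved at step 3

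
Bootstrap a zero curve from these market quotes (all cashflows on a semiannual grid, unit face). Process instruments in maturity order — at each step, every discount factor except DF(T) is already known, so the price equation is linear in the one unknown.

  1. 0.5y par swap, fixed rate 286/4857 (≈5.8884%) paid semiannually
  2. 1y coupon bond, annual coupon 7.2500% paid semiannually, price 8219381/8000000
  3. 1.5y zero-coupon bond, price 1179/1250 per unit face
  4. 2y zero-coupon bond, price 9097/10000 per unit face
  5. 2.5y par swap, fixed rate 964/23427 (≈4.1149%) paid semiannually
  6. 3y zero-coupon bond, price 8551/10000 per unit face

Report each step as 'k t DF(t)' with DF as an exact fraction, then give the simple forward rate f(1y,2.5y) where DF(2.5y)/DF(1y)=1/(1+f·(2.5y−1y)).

1 1/2 4857/5000
2 1 383/400
3 3/2 1179/1250
4 2 9097/10000
5 5/2 2259/2500
6 3 8551/10000
f(1y,2.5y) = ((383/400)/(2259/2500) − 1)/(3/2) = 539/13554 ≈ 3.9767%

step 1 [0.5y] swap r/2=143/4857: DF=(1 − 143/4857·(0))/(1+143/4857) = 4857/5000 ≈ 0.971400
step 2 [1y] bond c/2=29/800: DF=(8219381/8000000 − 29/800·(0.971400))/(1+29/800) = 383/400 ≈ 0.957500
step 3 [1.5y] zero: DF = P = 1179/1250 ≈ 0.943200
step 4 [2y] zero: DF = P = 9097/10000 ≈ 0.909700
step 5 [2.5y] swap r/2=482/23427: DF=(1 − 482/23427·(0.971400+0.957500+0.943200+0.909700))/(1+482/23427) = 2259/2500 ≈ 0.903600
step 6 [3y] zero: DF = P = 8551/10000 ≈ 0.855100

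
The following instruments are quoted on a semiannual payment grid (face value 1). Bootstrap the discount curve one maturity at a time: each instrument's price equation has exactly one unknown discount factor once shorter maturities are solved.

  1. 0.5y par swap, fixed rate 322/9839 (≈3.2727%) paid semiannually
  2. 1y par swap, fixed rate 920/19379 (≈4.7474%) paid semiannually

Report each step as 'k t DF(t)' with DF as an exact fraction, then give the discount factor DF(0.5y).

step 1 [0.5y] swap r/2=161/9839: DF=(1 − 161/9839·(0))/(1+161/9839) = 9839/10000 ≈ 0.983900
step 2 [1y] swap r/2=460/19379: DF=(1 − 460/19379·(0.983900))/(1+460/19379) = 477/500 ≈ 0.954000

1 1/2 9839/10000
2 1 477/500
DF(0.5y) = 9839/10000 ≈ 0.983900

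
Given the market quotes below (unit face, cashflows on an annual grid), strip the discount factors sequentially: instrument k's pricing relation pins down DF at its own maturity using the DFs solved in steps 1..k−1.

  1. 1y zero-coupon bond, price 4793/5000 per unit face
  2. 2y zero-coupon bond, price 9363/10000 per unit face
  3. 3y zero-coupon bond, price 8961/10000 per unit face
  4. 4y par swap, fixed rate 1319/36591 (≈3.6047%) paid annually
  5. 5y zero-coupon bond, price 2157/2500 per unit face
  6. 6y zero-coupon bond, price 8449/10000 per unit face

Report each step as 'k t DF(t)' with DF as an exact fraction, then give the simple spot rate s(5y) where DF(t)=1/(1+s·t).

1 1 4793/5000
2 2 9363/10000
3 3 8961/10000
4 4 8681/10000
5 5 2157/2500
6 6 8449/10000
s(5y) = (1/(2157/2500) − 1)/(5) = 343/10785 ≈ 3.1803%

step 1 [1y] zero: DF = P = 4793/5000 ≈ 0.958600
step 2 [2y] zero: DF = P = 9363/10000 ≈ 0.936300
step 3 [3y] zero: DF = P = 8961/10000 ≈ 0.896100
step 4 [4y] swap r/1=1319/36591: DF=(1 − 1319/36591·(0.958600+0.936300+0.896100))/(1+1319/36591) = 8681/10000 ≈ 0.868100
step 5 [5y] zero: DF = P = 2157/2500 ≈ 0.862800
step 6 [6y] zero: DF = P = 8449/10000 ≈ 0.844900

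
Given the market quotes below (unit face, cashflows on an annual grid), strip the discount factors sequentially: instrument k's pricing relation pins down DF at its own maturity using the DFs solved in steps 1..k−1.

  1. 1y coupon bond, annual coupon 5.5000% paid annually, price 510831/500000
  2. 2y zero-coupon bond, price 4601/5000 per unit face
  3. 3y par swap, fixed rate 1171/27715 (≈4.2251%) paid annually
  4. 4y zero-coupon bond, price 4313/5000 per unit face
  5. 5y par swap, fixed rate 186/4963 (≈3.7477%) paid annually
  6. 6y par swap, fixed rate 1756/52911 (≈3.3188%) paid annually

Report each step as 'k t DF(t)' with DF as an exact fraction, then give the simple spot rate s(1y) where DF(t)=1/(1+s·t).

step 1 [1y] bond c/1=11/200: DF=(510831/500000 − 11/200·(0))/(1+11/200) = 2421/2500 ≈ 0.968400
step 2 [2y] zero: DF = P = 4601/5000 ≈ 0.920200
step 3 [3y] swap r/1=1171/27715: DF=(1 − 1171/27715·(0.968400+0.920200))/(1+1171/27715) = 8829/10000 ≈ 0.882900
step 4 [4y] zero: DF = P = 4313/5000 ≈ 0.862600
step 5 [5y] swap r/1=186/4963: DF=(1 − 186/4963·(0.968400+0.920200+0.882900+0.862600))/(1+186/4963) = 4163/5000 ≈ 0.832600
step 6 [6y] swap r/1=1756/52911: DF=(1 − 1756/52911·(0.968400+0.920200+0.882900+0.862600+0.832600))/(1+1756/52911) = 2061/2500 ≈ 0.824400

1 1 2421/2500
2 2 4601/5000
3 3 8829/10000
4 4 4313/5000
5 5 4163/5000
6 6 2061/2500
s(1y) = (1/(2421/2500) − 1)/(1) = 79/2421 ≈ 3.2631%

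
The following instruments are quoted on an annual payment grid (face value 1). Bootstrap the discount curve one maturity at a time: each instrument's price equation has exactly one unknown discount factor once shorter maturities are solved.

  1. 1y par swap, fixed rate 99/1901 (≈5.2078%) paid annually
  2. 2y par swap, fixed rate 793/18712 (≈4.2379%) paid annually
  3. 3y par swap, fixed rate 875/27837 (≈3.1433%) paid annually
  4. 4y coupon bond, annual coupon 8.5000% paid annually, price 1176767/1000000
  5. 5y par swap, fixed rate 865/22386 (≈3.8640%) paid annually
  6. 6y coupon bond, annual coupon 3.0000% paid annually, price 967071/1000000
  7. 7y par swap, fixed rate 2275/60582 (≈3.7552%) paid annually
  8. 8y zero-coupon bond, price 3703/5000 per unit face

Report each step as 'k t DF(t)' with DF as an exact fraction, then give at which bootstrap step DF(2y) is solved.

1 1 1901/2000
2 2 9207/10000
3 3 73/80
4 4 1733/2000
5 5 827/1000
6 6 1617/2000
7 7 309/400
8 8 3703/5000
DF(2y) is solved at step 2

step 1 [1y] swap r/1=99/1901: DF=(1 − 99/1901·(0))/(1+99/1901) = 1901/2000 ≈ 0.950500
step 2 [2y] swap r/1=793/18712: DF=(1 − 793/18712·(0.950500))/(1+793/18712) = 9207/10000 ≈ 0.920700
step 3 [3y] swap r/1=875/27837: DF=(1 − 875/27837·(0.950500+0.920700))/(1+875/27837) = 73/80 ≈ 0.912500
step 4 [4y] bond c/1=17/200: DF=(1176767/1000000 − 17/200·(0.950500+0.920700+0.912500))/(1+17/200) = 1733/2000 ≈ 0.866500
step 5 [5y] swap r/1=865/22386: DF=(1 − 865/22386·(0.950500+0.920700+0.912500+0.866500))/(1+865/22386) = 827/1000 ≈ 0.827000
step 6 [6y] bond c/1=3/100: DF=(967071/1000000 − 3/100·(0.950500+0.920700+0.912500+0.866500+0.827000))/(1+3/100) = 1617/2000 ≈ 0.808500
step 7 [7y] swap r/1=2275/60582: DF=(1 − 2275/60582·(0.950500+0.920700+0.912500+0.866500+0.827000+0.808500))/(1+2275/60582) = 309/400 ≈ 0.772500
step 8 [8y] zero: DF = P = 3703/5000 ≈ 0.740600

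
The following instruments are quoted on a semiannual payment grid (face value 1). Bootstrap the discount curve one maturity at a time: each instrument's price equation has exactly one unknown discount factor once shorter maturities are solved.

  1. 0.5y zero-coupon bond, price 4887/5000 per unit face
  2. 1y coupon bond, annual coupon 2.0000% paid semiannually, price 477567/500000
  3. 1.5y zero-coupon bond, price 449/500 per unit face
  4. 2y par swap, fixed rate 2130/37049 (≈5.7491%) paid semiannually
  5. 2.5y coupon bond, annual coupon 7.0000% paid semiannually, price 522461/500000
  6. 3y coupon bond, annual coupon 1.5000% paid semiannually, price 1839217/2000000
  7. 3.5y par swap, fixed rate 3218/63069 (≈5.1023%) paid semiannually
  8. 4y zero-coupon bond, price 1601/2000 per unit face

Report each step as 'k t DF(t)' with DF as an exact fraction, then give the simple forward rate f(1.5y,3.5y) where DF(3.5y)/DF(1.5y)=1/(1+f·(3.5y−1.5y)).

step 1 [0.5y] zero: DF = P = 4887/5000 ≈ 0.977400
step 2 [1y] bond c/2=1/100: DF=(477567/500000 − 1/100·(0.977400))/(1+1/100) = 117/125 ≈ 0.936000
step 3 [1.5y] zero: DF = P = 449/500 ≈ 0.898000
step 4 [2y] swap r/2=1065/37049: DF=(1 − 1065/37049·(0.977400+0.936000+0.898000))/(1+1065/37049) = 1787/2000 ≈ 0.893500
step 5 [2.5y] bond c/2=7/200: DF=(522461/500000 − 7/200·(0.977400+0.936000+0.898000+0.893500))/(1+7/200) = 8843/10000 ≈ 0.884300
step 6 [3y] bond c/2=3/400: DF=(1839217/2000000 − 3/400·(0.977400+0.936000+0.898000+0.893500+0.884300))/(1+3/400) = 4393/5000 ≈ 0.878600
step 7 [3.5y] swap r/2=1609/63069: DF=(1 − 1609/63069·(0.977400+0.936000+0.898000+0.893500+0.884300+0.878600))/(1+1609/63069) = 8391/10000 ≈ 0.839100
step 8 [4y] zero: DF = P = 1601/2000 ≈ 0.800500

1 1/2 4887/5000
2 1 117/125
3 3/2 449/500
4 2 1787/2000
5 5/2 8843/10000
6 3 4393/5000
7 7/2 8391/10000
8 4 1601/2000
f(1.5y,3.5y) = ((449/500)/(8391/10000) − 1)/(2) = 589/16782 ≈ 3.5097%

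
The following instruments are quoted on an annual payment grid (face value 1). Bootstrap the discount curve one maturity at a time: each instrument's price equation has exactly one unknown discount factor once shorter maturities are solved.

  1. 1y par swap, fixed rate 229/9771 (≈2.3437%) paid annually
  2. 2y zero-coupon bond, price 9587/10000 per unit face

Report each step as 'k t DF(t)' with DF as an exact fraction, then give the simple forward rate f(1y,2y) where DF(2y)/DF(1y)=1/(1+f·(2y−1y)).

1 1 9771/10000
2 2 9587/10000
f(1y,2y) = ((9771/10000)/(9587/10000) − 1)/(1) = 184/9587 ≈ 1.9193%

step 1 [1y] swap r/1=229/9771: DF=(1 − 229/9771·(0))/(1+229/9771) = 9771/10000 ≈ 0.977100
step 2 [2y] zero: DF = P = 9587/10000 ≈ 0.958700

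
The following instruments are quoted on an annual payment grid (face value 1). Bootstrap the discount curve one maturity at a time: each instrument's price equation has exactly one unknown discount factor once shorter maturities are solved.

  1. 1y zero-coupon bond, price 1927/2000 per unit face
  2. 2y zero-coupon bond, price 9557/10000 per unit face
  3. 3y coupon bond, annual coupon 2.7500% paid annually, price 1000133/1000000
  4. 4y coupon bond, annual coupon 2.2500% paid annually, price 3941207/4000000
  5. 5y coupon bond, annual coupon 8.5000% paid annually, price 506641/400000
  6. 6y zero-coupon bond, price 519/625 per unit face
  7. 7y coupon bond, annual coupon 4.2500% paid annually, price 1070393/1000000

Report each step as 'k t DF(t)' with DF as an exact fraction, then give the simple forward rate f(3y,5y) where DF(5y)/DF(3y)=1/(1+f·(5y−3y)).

1 1 1927/2000
2 2 9557/10000
3 3 461/500
4 4 9011/10000
5 5 4371/5000
6 6 519/625
7 7 8047/10000
f(3y,5y) = ((461/500)/(4371/5000) − 1)/(2) = 239/8742 ≈ 2.7339%

step 1 [1y] zero: DF = P = 1927/2000 ≈ 0.963500
step 2 [2y] zero: DF = P = 9557/10000 ≈ 0.955700
step 3 [3y] bond c/1=11/400: DF=(1000133/1000000 − 11/400·(0.963500+0.955700))/(1+11/400) = 461/500 ≈ 0.922000
step 4 [4y] bond c/1=9/400: DF=(3941207/4000000 − 9/400·(0.963500+0.955700+0.922000))/(1+9/400) = 9011/10000 ≈ 0.901100
step 5 [5y] bond c/1=17/200: DF=(506641/400000 − 17/200·(0.963500+0.955700+0.922000+0.901100))/(1+17/200) = 4371/5000 ≈ 0.874200
step 6 [6y] zero: DF = P = 519/625 ≈ 0.830400
step 7 [7y] bond c/1=17/400: DF=(1070393/1000000 − 17/400·(0.963500+0.955700+0.922000+0.901100+0.874200+0.830400))/(1+17/400) = 8047/10000 ≈ 0.804700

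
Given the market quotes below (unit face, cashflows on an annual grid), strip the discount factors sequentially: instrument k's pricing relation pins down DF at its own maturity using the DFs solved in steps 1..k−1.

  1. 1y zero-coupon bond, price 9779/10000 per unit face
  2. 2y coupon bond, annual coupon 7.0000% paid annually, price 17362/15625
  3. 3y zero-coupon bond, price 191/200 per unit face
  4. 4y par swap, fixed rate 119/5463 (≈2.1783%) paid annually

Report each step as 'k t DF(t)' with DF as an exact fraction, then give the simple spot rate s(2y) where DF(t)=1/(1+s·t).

step 1 [1y] zero: DF = P = 9779/10000 ≈ 0.977900
step 2 [2y] bond c/1=7/100: DF=(17362/15625 − 7/100·(0.977900))/(1+7/100) = 1949/2000 ≈ 0.974500
step 3 [3y] zero: DF = P = 191/200 ≈ 0.955000
step 4 [4y] swap r/1=119/5463: DF=(1 − 119/5463·(0.977900+0.974500+0.955000))/(1+119/5463) = 9167/10000 ≈ 0.916700

1 1 9779/10000
2 2 1949/2000
3 3 191/200
4 4 9167/10000
s(2y) = (1/(1949/2000) − 1)/(2) = 51/3898 ≈ 1.3084%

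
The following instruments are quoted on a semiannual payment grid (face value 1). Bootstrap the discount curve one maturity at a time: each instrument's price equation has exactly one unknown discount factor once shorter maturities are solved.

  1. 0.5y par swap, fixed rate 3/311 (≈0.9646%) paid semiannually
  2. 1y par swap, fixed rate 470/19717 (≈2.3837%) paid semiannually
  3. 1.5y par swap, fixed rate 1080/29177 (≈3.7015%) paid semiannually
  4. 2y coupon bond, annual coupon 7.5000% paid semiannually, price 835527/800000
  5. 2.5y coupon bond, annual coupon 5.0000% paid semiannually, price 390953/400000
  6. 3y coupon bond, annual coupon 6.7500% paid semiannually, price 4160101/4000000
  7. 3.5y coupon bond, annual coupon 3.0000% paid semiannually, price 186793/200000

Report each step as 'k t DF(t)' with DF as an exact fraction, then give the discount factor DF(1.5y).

step 1 [0.5y] swap r/2=3/622: DF=(1 − 3/622·(0))/(1+3/622) = 622/625 ≈ 0.995200
step 2 [1y] swap r/2=235/19717: DF=(1 − 235/19717·(0.995200))/(1+235/19717) = 1953/2000 ≈ 0.976500
step 3 [1.5y] swap r/2=540/29177: DF=(1 − 540/29177·(0.995200+0.976500))/(1+540/29177) = 473/500 ≈ 0.946000
step 4 [2y] bond c/2=3/80: DF=(835527/800000 − 3/80·(0.995200+0.976500+0.946000))/(1+3/80) = 2253/2500 ≈ 0.901200
step 5 [2.5y] bond c/2=1/40: DF=(390953/400000 − 1/40·(0.995200+0.976500+0.946000+0.901200))/(1+1/40) = 2151/2500 ≈ 0.860400
step 6 [3y] bond c/2=27/800: DF=(4160101/4000000 − 27/800·(0.995200+0.976500+0.946000+0.901200+0.860400))/(1+27/800) = 8533/10000 ≈ 0.853300
step 7 [3.5y] bond c/2=3/200: DF=(186793/200000 − 3/200·(0.995200+0.976500+0.946000+0.901200+0.860400+0.853300))/(1+3/200) = 524/625 ≈ 0.838400

1 1/2 622/625
2 1 1953/2000
3 3/2 473/500
4 2 2253/2500
5 5/2 2151/2500
6 3 8533/10000
7 7/2 524/625
DF(1.5y) = 473/500 ≈ 0.946000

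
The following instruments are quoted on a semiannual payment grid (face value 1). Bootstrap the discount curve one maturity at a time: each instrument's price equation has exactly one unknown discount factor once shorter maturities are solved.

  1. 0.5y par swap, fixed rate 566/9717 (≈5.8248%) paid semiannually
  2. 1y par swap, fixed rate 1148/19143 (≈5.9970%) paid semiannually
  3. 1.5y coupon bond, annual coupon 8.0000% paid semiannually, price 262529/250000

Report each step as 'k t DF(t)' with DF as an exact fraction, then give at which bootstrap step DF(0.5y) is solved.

step 1 [0.5y] swap r/2=283/9717: DF=(1 − 283/9717·(0))/(1+283/9717) = 9717/10000 ≈ 0.971700
step 2 [1y] swap r/2=574/19143: DF=(1 − 574/19143·(0.971700))/(1+574/19143) = 4713/5000 ≈ 0.942600
step 3 [1.5y] bond c/2=1/25: DF=(262529/250000 − 1/25·(0.971700+0.942600))/(1+1/25) = 9361/10000 ≈ 0.936100

1 1/2 9717/10000
2 1 4713/5000
3 3/2 9361/10000
DF(0.5y) is solved at step 1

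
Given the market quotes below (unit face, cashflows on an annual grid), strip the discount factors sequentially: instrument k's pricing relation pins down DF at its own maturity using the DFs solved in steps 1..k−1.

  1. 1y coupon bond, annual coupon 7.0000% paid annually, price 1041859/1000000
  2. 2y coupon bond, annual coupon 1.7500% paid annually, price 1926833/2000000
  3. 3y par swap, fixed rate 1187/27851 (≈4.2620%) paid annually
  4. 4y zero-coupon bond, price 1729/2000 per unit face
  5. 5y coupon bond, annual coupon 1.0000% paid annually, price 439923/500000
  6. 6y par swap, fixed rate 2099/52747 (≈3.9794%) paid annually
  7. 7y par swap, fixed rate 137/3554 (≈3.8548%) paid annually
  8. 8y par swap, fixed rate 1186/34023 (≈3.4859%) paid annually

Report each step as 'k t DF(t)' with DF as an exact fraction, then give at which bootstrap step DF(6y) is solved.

step 1 [1y] bond c/1=7/100: DF=(1041859/1000000 − 7/100·(0))/(1+7/100) = 9737/10000 ≈ 0.973700
step 2 [2y] bond c/1=7/400: DF=(1926833/2000000 − 7/400·(0.973700))/(1+7/400) = 9301/10000 ≈ 0.930100
step 3 [3y] swap r/1=1187/27851: DF=(1 − 1187/27851·(0.973700+0.930100))/(1+1187/27851) = 8813/10000 ≈ 0.881300
step 4 [4y] zero: DF = P = 1729/2000 ≈ 0.864500
step 5 [5y] bond c/1=1/100: DF=(439923/500000 − 1/100·(0.973700+0.930100+0.881300+0.864500))/(1+1/100) = 167/200 ≈ 0.835000
step 6 [6y] swap r/1=2099/52747: DF=(1 − 2099/52747·(0.973700+0.930100+0.881300+0.864500+0.835000))/(1+2099/52747) = 7901/10000 ≈ 0.790100
step 7 [7y] swap r/1=137/3554: DF=(1 − 137/3554·(0.973700+0.930100+0.881300+0.864500+0.835000+0.790100))/(1+137/3554) = 7671/10000 ≈ 0.767100
step 8 [8y] swap r/1=1186/34023: DF=(1 − 1186/34023·(0.973700+0.930100+0.881300+0.864500+0.835000+0.790100+0.767100))/(1+1186/34023) = 1907/2500 ≈ 0.762800

1 1 9737/10000
2 2 9301/10000
3 3 8813/10000
4 4 1729/2000
5 5 167/200
6 6 7901/10000
7 7 7671/10000
8 8 1907/2500
DF(6y) is solved at step 6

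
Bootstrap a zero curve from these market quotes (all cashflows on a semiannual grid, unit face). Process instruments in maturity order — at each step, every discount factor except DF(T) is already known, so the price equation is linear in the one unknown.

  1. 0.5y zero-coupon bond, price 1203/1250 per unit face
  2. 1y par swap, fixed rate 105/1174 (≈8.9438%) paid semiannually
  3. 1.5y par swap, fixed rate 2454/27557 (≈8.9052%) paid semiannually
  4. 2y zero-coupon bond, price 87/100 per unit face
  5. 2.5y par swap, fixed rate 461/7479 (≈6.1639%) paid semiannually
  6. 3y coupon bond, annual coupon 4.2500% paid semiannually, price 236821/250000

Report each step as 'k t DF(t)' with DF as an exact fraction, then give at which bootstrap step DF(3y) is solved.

step 1 [0.5y] zero: DF = P = 1203/1250 ≈ 0.962400
step 2 [1y] swap r/2=105/2348: DF=(1 − 105/2348·(0.962400))/(1+105/2348) = 229/250 ≈ 0.916000
step 3 [1.5y] swap r/2=1227/27557: DF=(1 − 1227/27557·(0.962400+0.916000))/(1+1227/27557) = 8773/10000 ≈ 0.877300
step 4 [2y] zero: DF = P = 87/100 ≈ 0.870000
step 5 [2.5y] swap r/2=461/14958: DF=(1 − 461/14958·(0.962400+0.916000+0.877300+0.870000))/(1+461/14958) = 8617/10000 ≈ 0.861700
step 6 [3y] bond c/2=17/800: DF=(236821/250000 − 17/800·(0.962400+0.916000+0.877300+0.870000+0.861700))/(1+17/800) = 4171/5000 ≈ 0.834200

1 1/2 1203/1250
2 1 229/250
3 3/2 8773/10000
4 2 87/100
5 5/2 8617/10000
6 3 4171/5000
DF(3y) is solved at step 6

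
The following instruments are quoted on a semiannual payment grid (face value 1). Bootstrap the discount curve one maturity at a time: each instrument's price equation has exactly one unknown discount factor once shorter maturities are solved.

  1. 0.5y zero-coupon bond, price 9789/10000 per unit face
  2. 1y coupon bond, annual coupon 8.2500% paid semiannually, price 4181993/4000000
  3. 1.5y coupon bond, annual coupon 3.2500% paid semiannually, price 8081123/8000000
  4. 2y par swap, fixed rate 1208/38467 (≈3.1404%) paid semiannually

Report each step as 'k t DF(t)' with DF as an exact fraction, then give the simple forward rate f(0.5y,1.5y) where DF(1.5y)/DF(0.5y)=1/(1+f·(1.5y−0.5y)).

step 1 [0.5y] zero: DF = P = 9789/10000 ≈ 0.978900
step 2 [1y] bond c/2=33/800: DF=(4181993/4000000 − 33/800·(0.978900))/(1+33/800) = 9653/10000 ≈ 0.965300
step 3 [1.5y] bond c/2=13/800: DF=(8081123/8000000 − 13/800·(0.978900+0.965300))/(1+13/800) = 9629/10000 ≈ 0.962900
step 4 [2y] swap r/2=604/38467: DF=(1 − 604/38467·(0.978900+0.965300+0.962900))/(1+604/38467) = 2349/2500 ≈ 0.939600

1 1/2 9789/10000
2 1 9653/10000
3 3/2 9629/10000
4 2 2349/2500
f(0.5y,1.5y) = ((9789/10000)/(9629/10000) − 1)/(1) = 160/9629 ≈ 1.6616%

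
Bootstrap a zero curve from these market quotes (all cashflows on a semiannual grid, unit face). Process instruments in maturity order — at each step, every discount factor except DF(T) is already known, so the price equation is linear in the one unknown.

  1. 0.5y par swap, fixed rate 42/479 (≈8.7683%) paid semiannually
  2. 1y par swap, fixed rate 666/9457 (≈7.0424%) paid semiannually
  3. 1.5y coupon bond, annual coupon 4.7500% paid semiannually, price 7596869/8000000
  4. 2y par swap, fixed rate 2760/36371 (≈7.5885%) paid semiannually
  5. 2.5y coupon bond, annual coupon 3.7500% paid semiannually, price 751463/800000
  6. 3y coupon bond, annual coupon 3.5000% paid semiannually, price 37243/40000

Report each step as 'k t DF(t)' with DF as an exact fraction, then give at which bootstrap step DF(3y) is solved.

step 1 [0.5y] swap r/2=21/479: DF=(1 − 21/479·(0))/(1+21/479) = 479/500 ≈ 0.958000
step 2 [1y] swap r/2=333/9457: DF=(1 − 333/9457·(0.958000))/(1+333/9457) = 4667/5000 ≈ 0.933400
step 3 [1.5y] bond c/2=19/800: DF=(7596869/8000000 − 19/800·(0.958000+0.933400))/(1+19/800) = 8837/10000 ≈ 0.883700
step 4 [2y] swap r/2=1380/36371: DF=(1 − 1380/36371·(0.958000+0.933400+0.883700))/(1+1380/36371) = 431/500 ≈ 0.862000
step 5 [2.5y] bond c/2=3/160: DF=(751463/800000 − 3/160·(0.958000+0.933400+0.883700+0.862000))/(1+3/160) = 8551/10000 ≈ 0.855100
step 6 [3y] bond c/2=7/400: DF=(37243/40000 − 7/400·(0.958000+0.933400+0.883700+0.862000+0.855100))/(1+7/400) = 4189/5000 ≈ 0.837800

1 1/2 479/500
2 1 4667/5000
3 3/2 8837/10000
4 2 431/500
5 5/2 8551/10000
6 3 4189/5000
DF(3y) is solved at step 6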